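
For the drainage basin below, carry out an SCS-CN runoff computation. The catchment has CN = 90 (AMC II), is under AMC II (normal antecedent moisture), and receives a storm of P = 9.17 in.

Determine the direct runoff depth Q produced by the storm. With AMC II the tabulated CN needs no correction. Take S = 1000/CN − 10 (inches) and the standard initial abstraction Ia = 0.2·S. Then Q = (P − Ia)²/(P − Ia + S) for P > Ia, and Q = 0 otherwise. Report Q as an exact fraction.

Average conditions: CN = 90 (no AMC adjustment).
S = 1000/90 − 10 = 10/9 in ≈ 1.111 in
Ia = 0.2S: 0.2·1.111 = 0.222 in (exactly 2/9)
Since P=9.170 > Ia=0.222: effective rainfall P−Ia = 8053/900 in
Q = (8053/900)²/((8053/900) + 10/9) = (64850809/810000)/(9053/900) = 64850809/8147700 in ≈ 7.959 in

Q = 64850809/8147700 in ≈ 7.959 in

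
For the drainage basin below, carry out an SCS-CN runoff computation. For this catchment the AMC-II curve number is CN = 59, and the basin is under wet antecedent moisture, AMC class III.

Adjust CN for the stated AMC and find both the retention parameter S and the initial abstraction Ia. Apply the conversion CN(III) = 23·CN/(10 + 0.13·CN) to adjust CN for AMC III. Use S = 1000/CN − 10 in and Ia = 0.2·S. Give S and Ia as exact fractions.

S = 4100/1357 in ≈ 3.021 in; Ia = 820/1357 in ≈ 0.604 in

Adjust CN=59 to AMC III: 23·59/(10 + 0.13·59) → 1357 ÷ (1767/100) = 135700/1767 ≈ 76.797
Retention S: 1000/CN − 10 with CN=76.797 → S = 4100/1357 ≈ 3.021 in
Initial abstraction Ia = S/5 = (4100/1357)/5 = 820/1357 ≈ 0.604 in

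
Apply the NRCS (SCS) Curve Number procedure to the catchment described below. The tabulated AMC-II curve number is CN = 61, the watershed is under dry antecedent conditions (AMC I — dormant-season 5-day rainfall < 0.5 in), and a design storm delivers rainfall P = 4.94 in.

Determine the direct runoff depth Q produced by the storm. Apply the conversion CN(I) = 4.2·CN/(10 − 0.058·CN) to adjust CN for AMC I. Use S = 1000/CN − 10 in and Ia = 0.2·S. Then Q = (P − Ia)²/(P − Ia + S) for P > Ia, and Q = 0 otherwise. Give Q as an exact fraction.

Q = 125979997/600212550 in ≈ 0.210 in

Adjust CN=61 to AMC I: 4.2·61/(10 − 0.058·61) → (1281/5) ÷ (3231/500) = 42700/1077 ≈ 39.647
Retention S: 1000/CN − 10 with CN=39.647 → S = 6500/427 ≈ 15.222 in
Initial abstraction Ia = S/5 = (6500/427)/5 = 1300/427 ≈ 3.044 in
Since P=4.940 > Ia=3.044: effective rainfall P−Ia = 40469/21350 in
Runoff Q = (P−Ia)²/(P−Ia+S) = (1.896)²/(1.896+15.222) = 125979997/600212550 ≈ 0.210 in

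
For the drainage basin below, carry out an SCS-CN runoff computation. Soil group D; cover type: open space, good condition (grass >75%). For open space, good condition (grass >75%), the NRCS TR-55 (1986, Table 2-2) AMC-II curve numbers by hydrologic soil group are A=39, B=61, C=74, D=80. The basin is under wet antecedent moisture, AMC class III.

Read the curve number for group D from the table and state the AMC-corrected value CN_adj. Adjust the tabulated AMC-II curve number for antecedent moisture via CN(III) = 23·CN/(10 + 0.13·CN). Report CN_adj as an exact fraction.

NRCS table: open space, good condition (grass >75%), soil group D → CN(II) = 80
CN(III) from CN(II)=80: (23·80)/(10 + 0.13·80) = 4600/51 ≈ 90.196

CN_adj = 4600/51 ≈ 90.196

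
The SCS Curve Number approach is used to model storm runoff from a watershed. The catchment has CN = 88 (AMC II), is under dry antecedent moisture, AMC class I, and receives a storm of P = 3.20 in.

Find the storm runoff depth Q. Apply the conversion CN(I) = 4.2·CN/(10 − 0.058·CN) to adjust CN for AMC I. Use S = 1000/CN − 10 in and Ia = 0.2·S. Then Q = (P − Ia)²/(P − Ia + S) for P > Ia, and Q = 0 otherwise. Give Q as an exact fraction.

CN(I) from CN(II)=88: (4.2·88)/(10 − 0.058·88) = 3850/51 ≈ 75.490
S = 1000/(3850/51) − 10 = 250/77 in ≈ 3.247 in
Initial abstraction Ia = S/5 = (250/77)/5 = 50/77 ≈ 0.649 in
Excess rainfall: 3.200 − 0.649 = 2.551 in; P > Ia so Q > 0
Q: (982/385)² ÷ (2232/385) = 241081/214830 in (≈ 1.122 in)

Q = 241081/214830 in ≈ 1.122 in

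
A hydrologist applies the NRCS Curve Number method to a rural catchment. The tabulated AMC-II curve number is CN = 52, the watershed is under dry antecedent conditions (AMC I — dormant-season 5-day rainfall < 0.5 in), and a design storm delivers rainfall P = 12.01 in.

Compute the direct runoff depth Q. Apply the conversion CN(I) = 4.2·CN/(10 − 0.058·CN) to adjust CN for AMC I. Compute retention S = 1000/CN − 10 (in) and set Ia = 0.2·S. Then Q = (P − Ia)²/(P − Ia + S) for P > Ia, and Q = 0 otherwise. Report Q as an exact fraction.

Q = 4801242681/2450548100 in ≈ 1.959 in

CN(I) from CN(II)=52: (4.2·52)/(10 − 0.058·52) = 9100/291 ≈ 31.271
Retention S: 1000/CN − 10 with CN=31.271 → S = 2000/91 ≈ 21.978 in
Ia = 0.2S: 0.2·21.978 = 4.396 in (exactly 400/91)
Since P=12.010 > Ia=4.396: effective rainfall P−Ia = 69291/9100 in
Q = (69291/9100)²/((69291/9100) + 2000/91) = (4801242681/82810000)/(269291/9100) = 4801242681/2450548100 in ≈ 1.959 in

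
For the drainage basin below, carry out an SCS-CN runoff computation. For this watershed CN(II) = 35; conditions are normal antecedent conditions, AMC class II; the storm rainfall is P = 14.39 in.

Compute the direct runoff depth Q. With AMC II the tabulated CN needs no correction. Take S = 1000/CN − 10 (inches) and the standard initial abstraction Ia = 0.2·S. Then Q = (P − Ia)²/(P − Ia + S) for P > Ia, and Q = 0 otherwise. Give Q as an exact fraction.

Average conditions: CN = 35 (no AMC adjustment).
Max retention: S = 1000/35 − 10 = 130/7 in (≈ 18.571 in)
Ia = 0.2·(130/7) = 26/7 in ≈ 3.714 in
Excess rainfall: 14.390 − 3.714 = 10.676 in; P > Ia so Q > 0
Q: (7473/700)² ÷ (20473/700) = 55845729/14331100 in (≈ 3.897 in)

Q = 55845729/14331100 in ≈ 3.897 in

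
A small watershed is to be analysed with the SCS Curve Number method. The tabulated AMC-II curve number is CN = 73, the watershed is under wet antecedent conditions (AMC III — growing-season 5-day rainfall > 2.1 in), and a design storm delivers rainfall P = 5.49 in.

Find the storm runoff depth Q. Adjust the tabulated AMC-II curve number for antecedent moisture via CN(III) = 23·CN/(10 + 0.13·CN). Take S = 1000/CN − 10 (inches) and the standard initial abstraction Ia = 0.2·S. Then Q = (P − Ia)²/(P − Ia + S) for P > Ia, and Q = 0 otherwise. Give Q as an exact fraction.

Adjust CN=73 to AMC III: 23·73/(10 + 0.13·73) → 1679 ÷ (1949/100) = 167900/1949 ≈ 86.147
Max retention: S = 1000/(167900/1949) − 10 = 2700/1679 in (≈ 1.608 in)
Ia = 0.2·(2700/1679) = 540/1679 in ≈ 0.322 in
Since P=5.490 > Ia=0.322: effective rainfall P−Ia = 867771/167900 in
Q: (867771/167900)² ÷ (1137771/167900) = 83669612049/21225750100 in (≈ 3.942 in)

Q = 83669612049/21225750100 in ≈ 3.942 in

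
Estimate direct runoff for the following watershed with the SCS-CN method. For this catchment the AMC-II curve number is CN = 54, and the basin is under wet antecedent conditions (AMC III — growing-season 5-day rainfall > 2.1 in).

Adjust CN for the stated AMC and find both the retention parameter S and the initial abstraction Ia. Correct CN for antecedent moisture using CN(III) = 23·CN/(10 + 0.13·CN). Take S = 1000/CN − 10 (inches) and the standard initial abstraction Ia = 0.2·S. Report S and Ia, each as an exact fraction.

S = 100/27 in ≈ 3.704 in; Ia = 20/27 in ≈ 0.741 in

Adjust CN=54 to AMC III: 23·54/(10 + 0.13·54) → 1242 ÷ (851/50) = 2700/37 ≈ 72.973
Retention S: 1000/CN − 10 with CN=72.973 → S = 100/27 ≈ 3.704 in
Ia = 0.2·(100/27) = 20/27 in ≈ 0.741 in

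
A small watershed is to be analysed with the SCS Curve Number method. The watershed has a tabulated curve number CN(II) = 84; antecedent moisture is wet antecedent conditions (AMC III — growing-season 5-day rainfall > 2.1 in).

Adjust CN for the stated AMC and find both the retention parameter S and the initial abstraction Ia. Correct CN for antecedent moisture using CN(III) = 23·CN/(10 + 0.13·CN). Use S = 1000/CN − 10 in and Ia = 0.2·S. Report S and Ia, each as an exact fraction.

S = 400/483 in ≈ 0.828 in; Ia = 80/483 in ≈ 0.166 in

Adjust CN=84 to AMC III: 23·84/(10 + 0.13·84) → 1932 ÷ (523/25) = 48300/523 ≈ 92.352
Max retention: S = 1000/(48300/523) − 10 = 400/483 in (≈ 0.828 in)
Initial abstraction Ia = S/5 = (400/483)/5 = 80/483 ≈ 0.166 in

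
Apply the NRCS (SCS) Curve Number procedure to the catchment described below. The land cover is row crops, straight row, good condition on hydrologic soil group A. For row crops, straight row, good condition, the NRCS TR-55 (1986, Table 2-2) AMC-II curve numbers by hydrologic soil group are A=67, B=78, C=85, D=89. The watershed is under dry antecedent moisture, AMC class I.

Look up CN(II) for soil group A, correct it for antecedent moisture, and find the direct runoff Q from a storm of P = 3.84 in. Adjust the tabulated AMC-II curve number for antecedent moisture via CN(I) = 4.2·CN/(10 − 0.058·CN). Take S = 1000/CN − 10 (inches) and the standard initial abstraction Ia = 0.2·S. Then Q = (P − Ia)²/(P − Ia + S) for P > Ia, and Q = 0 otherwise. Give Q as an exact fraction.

NRCS table: row crops, straight row, good condition, soil group A → CN(II) = 67
CN(I) from CN(II)=67: (4.2·67)/(10 − 0.058·67) = 46900/1019 ≈ 46.026
S = 1000/(46900/1019) − 10 = 5500/469 in ≈ 11.727 in
Initial abstraction Ia = S/5 = (5500/469)/5 = 1100/469 ≈ 2.345 in
Since P=3.840 > Ia=2.345: effective rainfall P−Ia = 17524/11725 in
Runoff Q = (P−Ia)²/(P−Ia+S) = (1.495)²/(1.495+11.727) = 19193161/113603525 ≈ 0.169 in

Q = 19193161/113603525 in ≈ 0.169 in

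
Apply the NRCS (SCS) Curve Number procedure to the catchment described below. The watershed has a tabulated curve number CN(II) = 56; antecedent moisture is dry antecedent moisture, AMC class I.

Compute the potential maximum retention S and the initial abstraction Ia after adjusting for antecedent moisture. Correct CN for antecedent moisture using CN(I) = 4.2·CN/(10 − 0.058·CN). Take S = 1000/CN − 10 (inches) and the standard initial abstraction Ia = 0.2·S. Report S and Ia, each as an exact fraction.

S = 2750/147 in ≈ 18.707 in; Ia = 550/147 in ≈ 3.741 in

CN(I) from CN(II)=56: (4.2·56)/(10 − 0.058·56) = 7350/211 ≈ 34.834
Max retention: S = 1000/(7350/211) − 10 = 2750/147 in (≈ 18.707 in)
Ia = 0.2·(2750/147) = 550/147 in ≈ 3.741 in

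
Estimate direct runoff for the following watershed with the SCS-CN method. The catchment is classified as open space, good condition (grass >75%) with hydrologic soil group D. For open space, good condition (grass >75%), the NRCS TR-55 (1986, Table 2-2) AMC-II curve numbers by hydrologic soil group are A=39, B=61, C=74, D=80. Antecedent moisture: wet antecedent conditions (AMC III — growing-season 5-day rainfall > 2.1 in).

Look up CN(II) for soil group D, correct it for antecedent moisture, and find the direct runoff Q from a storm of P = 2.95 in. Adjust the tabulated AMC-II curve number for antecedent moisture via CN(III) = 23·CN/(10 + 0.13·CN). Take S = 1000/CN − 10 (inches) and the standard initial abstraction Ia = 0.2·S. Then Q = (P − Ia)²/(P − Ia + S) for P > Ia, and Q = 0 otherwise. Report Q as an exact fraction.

NRCS table: open space, good condition (grass >75%), soil group D → CN(II) = 80
CN(III) from CN(II)=80: (23·80)/(10 + 0.13·80) = 4600/51 ≈ 90.196
Max retention: S = 1000/(4600/51) − 10 = 25/23 in (≈ 1.087 in)
Ia = 0.2·(25/23) = 5/23 in ≈ 0.217 in
Excess rainfall: 2.950 − 0.217 = 2.733 in; P > Ia so Q > 0
Q = (1257/460)²/((1257/460) + 25/23) = (1580049/211600)/(1757/460) = 1580049/808220 in ≈ 1.955 in

Q = 1580049/808220 in ≈ 1.955 in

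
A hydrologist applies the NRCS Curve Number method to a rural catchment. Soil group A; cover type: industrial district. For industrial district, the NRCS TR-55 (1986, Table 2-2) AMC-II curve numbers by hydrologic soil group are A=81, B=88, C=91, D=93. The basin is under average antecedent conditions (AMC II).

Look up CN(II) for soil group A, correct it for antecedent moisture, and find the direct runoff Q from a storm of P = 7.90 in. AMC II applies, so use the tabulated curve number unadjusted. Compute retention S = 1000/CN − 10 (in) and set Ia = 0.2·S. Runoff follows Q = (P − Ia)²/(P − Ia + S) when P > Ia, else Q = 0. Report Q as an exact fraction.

Q = 36228361/6414390 in ≈ 5.648 in

NRCS table: industrial district, soil group A → CN(II) = 81
CN(II) = 81; AMC II needs no correction.
Max retention: S = 1000/81 − 10 = 190/81 in (≈ 2.346 in)
Ia = 0.2·(190/81) = 38/81 in ≈ 0.469 in
P − Ia = 7.900 − 0.469 = 6019/810 ≈ 7.431 in (> 0, runoff occurs)
Runoff Q = (P−Ia)²/(P−Ia+S) = (7.431)²/(7.431+2.346) = 36228361/6414390 ≈ 5.648 in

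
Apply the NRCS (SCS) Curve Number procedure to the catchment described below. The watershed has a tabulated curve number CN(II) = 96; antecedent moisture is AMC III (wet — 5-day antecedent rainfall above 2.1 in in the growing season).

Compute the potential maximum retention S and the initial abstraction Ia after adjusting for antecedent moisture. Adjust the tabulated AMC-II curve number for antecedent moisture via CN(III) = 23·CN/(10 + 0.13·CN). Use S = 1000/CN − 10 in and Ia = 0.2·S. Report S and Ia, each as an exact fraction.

CN(III) from CN(II)=96: (23·96)/(10 + 0.13·96) = 27600/281 ≈ 98.221
Max retention: S = 1000/(27600/281) − 10 = 25/138 in (≈ 0.181 in)
Ia = 0.2S: 0.2·0.181 = 0.036 in (exactly 5/138)

S = 25/138 in ≈ 0.181 in; Ia = 5/138 in ≈ 0.036 in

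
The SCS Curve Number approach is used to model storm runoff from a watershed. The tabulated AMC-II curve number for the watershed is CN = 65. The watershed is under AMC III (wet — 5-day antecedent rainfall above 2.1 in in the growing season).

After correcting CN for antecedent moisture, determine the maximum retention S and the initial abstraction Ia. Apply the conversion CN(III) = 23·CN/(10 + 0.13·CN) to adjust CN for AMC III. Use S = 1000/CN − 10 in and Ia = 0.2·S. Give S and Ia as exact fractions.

S = 700/299 in ≈ 2.341 in; Ia = 140/299 in ≈ 0.468 in

Adjust CN=65 to AMC III: 23·65/(10 + 0.13·65) → 1495 ÷ (369/20) = 29900/369 ≈ 81.030
S = 1000/(29900/369) − 10 = 700/299 in ≈ 2.341 in
Initial abstraction Ia = S/5 = (700/299)/5 = 140/299 ≈ 0.468 in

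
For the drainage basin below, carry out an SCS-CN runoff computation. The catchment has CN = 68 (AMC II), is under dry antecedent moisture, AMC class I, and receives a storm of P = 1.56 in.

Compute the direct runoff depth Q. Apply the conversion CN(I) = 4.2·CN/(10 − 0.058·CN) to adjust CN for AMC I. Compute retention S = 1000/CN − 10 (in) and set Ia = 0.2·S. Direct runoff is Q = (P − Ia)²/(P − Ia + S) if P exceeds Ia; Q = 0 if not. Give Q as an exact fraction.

Q = 0 in ≈ 0.000 in

Adjust CN=68 to AMC I: 4.2·68/(10 − 0.058·68) → (1428/5) ÷ (757/125) = 35700/757 ≈ 47.160
S = 1000/(35700/757) − 10 = 4000/357 in ≈ 11.204 in
Ia = 0.2·(4000/357) = 800/357 in ≈ 2.241 in
P = 1.560 ≤ Ia = 2.241 in: entire storm abstracted, Q = 0.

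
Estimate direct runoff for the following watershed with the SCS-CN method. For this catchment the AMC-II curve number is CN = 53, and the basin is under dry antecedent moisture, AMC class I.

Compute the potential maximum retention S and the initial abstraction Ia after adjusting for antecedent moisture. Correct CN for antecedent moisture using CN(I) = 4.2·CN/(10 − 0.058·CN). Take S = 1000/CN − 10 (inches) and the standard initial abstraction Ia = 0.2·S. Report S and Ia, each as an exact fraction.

S = 23500/1113 in ≈ 21.114 in; Ia = 4700/1113 in ≈ 4.223 in

Dry (AMC I): CN(I) = 4.2·53/(10 − 0.058·53) = (1113/5)/(3463/500) = 111300/3463 ≈ 32.140
Max retention: S = 1000/(111300/3463) − 10 = 23500/1113 in (≈ 21.114 in)
Ia = 0.2S: 0.2·21.114 = 4.223 in (exactly 4700/1113)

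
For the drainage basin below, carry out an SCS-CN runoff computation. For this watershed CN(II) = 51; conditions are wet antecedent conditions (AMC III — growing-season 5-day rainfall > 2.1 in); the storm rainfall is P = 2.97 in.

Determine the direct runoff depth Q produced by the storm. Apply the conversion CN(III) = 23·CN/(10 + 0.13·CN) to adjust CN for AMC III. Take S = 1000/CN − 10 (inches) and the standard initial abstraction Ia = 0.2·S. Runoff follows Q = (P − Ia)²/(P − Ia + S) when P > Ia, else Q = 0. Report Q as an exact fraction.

Adjust CN=51 to AMC III: 23·51/(10 + 0.13·51) → 1173 ÷ (1663/100) = 117300/1663 ≈ 70.535
Retention S: 1000/CN − 10 with CN=70.535 → S = 4900/1173 ≈ 4.177 in
Ia = 0.2·(4900/1173) = 980/1173 in ≈ 0.835 in
P − Ia = 2.970 − 0.835 = 250381/117300 ≈ 2.135 in (> 0, runoff occurs)
Q: (250381/117300)² ÷ (740381/117300) = 62690645161/86846691300 in (≈ 0.722 in)

Q = 62690645161/86846691300 in ≈ 0.722 in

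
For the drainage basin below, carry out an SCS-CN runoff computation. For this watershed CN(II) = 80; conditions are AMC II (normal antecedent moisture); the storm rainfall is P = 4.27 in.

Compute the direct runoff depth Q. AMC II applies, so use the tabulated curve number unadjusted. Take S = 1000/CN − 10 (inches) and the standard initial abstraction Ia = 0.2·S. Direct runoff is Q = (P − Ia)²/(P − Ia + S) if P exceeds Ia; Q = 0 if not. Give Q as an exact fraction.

Q = 142129/62700 in ≈ 2.267 in

CN(II) = 80; AMC II needs no correction.
Retention S: 1000/CN − 10 with CN=80.000 → S = 5/2 ≈ 2.500 in
Ia = 0.2·(5/2) = 1/2 in ≈ 0.500 in
Excess rainfall: 4.270 − 0.500 = 3.770 in; P > Ia so Q > 0
Q: (377/100)² ÷ (627/100) = 142129/62700 in (≈ 2.267 in)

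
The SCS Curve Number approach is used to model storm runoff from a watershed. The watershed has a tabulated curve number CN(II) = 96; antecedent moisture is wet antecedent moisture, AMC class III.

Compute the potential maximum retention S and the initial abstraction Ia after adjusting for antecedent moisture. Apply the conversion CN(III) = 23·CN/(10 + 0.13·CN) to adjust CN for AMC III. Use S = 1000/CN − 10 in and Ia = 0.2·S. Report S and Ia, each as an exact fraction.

S = 25/138 in ≈ 0.181 in; Ia = 5/138 in ≈ 0.036 in

CN(III) from CN(II)=96: (23·96)/(10 + 0.13·96) = 27600/281 ≈ 98.221
Retention S: 1000/CN − 10 with CN=98.221 → S = 25/138 ≈ 0.181 in
Initial abstraction Ia = S/5 = (25/138)/5 = 5/138 ≈ 0.036 in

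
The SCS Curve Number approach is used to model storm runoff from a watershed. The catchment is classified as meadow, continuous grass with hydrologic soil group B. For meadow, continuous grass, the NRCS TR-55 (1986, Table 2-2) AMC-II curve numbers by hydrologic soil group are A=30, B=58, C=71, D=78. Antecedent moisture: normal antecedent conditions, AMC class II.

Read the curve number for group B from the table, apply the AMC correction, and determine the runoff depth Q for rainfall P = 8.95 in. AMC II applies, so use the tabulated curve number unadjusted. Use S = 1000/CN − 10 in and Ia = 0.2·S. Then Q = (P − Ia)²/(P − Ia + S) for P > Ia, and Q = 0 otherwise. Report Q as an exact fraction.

NRCS table: meadow, continuous grass, soil group B → CN(II) = 58
AMC II — tabulated CN = 58 applies directly.
Max retention: S = 1000/58 − 10 = 210/29 in (≈ 7.241 in)
Ia = 0.2S: 0.2·7.241 = 1.448 in (exactly 42/29)
P − Ia = 8.950 − 1.448 = 4351/580 ≈ 7.502 in (> 0, runoff occurs)
Q: (4351/580)² ÷ (8551/580) = 18931201/4959580 in (≈ 3.817 in)

Q = 18931201/4959580 in ≈ 3.817 in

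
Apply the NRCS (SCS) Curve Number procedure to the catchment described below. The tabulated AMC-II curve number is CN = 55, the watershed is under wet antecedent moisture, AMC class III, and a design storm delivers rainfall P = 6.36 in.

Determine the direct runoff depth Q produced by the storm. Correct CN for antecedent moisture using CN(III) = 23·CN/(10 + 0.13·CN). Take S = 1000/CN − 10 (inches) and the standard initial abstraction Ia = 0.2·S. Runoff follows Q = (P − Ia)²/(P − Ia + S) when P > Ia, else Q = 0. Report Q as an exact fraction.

CN(III) from CN(II)=55: (23·55)/(10 + 0.13·55) = 25300/343 ≈ 73.761
Retention S: 1000/CN − 10 with CN=73.761 → S = 900/253 ≈ 3.557 in
Initial abstraction Ia = S/5 = (900/253)/5 = 180/253 ≈ 0.711 in
P − Ia = 6.360 − 0.711 = 35727/6325 ≈ 5.649 in (> 0, runoff occurs)
Q = (35727/6325)²/((35727/6325) + 900/253) = (1276418529/40005625)/(58227/6325) = 425472843/122761925 in ≈ 3.466 in

Q = 425472843/122761925 in ≈ 3.466 in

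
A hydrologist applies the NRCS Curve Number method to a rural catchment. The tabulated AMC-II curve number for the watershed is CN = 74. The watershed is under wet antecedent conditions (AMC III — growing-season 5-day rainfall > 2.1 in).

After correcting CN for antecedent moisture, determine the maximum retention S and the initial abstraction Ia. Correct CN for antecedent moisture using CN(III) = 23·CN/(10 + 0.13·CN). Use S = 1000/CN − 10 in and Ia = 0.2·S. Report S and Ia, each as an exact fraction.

S = 1300/851 in ≈ 1.528 in; Ia = 260/851 in ≈ 0.306 in

Adjust CN=74 to AMC III: 23·74/(10 + 0.13·74) → 1702 ÷ (981/50) = 85100/981 ≈ 86.748
Retention S: 1000/CN − 10 with CN=86.748 → S = 1300/851 ≈ 1.528 in
Initial abstraction Ia = S/5 = (1300/851)/5 = 260/851 ≈ 0.306 in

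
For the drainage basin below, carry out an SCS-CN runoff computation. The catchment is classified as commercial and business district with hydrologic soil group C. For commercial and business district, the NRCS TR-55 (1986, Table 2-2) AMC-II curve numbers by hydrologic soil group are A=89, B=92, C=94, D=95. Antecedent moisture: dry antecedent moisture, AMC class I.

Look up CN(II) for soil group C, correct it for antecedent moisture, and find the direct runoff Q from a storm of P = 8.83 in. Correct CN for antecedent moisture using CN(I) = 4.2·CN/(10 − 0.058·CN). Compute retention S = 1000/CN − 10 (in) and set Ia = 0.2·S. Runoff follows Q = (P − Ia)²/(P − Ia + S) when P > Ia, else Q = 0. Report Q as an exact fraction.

Q = 78684177049/10873680300 in ≈ 7.236 in

NRCS table: commercial and business district, soil group C → CN(II) = 94
Dry (AMC I): CN(I) = 4.2·94/(10 − 0.058·94) = (1974/5)/(1137/250) = 32900/379 ≈ 86.807
Retention S: 1000/CN − 10 with CN=86.807 → S = 500/329 ≈ 1.520 in
Ia = 0.2S: 0.2·1.520 = 0.304 in (exactly 100/329)
Since P=8.830 > Ia=0.304: effective rainfall P−Ia = 280507/32900 in
Q: (280507/32900)² ÷ (330507/32900) = 78684177049/10873680300 in (≈ 7.236 in)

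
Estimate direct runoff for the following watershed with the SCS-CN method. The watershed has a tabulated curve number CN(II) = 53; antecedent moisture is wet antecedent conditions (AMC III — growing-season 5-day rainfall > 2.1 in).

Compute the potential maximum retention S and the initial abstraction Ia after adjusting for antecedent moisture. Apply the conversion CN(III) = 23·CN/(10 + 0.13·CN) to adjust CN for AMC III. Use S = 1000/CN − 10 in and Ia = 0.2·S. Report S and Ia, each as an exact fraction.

S = 4700/1219 in ≈ 3.856 in; Ia = 940/1219 in ≈ 0.771 in

CN(III) from CN(II)=53: (23·53)/(10 + 0.13·53) = 121900/1689 ≈ 72.173
Retention S: 1000/CN − 10 with CN=72.173 → S = 4700/1219 ≈ 3.856 in
Ia = 0.2S: 0.2·3.856 = 0.771 in (exactly 940/1219)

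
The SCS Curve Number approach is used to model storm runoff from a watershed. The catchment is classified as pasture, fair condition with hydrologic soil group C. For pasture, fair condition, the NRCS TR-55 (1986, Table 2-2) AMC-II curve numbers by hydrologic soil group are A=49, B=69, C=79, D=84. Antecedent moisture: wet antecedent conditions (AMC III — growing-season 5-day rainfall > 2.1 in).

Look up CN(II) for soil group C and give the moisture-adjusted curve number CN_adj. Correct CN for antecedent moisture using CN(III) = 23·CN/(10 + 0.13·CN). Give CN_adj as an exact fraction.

CN_adj = 181700/2027 ≈ 89.640

NRCS table: pasture, fair condition, soil group C → CN(II) = 79
Wet (AMC III): CN(III) = 23·79/(10 + 0.13·79) = 1817/(2027/100) = 181700/2027 ≈ 89.640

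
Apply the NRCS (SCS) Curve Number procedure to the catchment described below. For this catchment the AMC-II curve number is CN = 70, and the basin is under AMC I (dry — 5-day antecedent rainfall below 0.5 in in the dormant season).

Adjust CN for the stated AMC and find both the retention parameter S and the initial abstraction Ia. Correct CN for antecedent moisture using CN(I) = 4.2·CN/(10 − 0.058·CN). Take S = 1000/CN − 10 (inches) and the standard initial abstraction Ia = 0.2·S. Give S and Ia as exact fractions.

S = 500/49 in ≈ 10.204 in; Ia = 100/49 in ≈ 2.041 in

CN(I) from CN(II)=70: (4.2·70)/(10 − 0.058·70) = 4900/99 ≈ 49.495
Max retention: S = 1000/(4900/99) − 10 = 500/49 in (≈ 10.204 in)
Initial abstraction Ia = S/5 = (500/49)/5 = 100/49 ≈ 2.041 in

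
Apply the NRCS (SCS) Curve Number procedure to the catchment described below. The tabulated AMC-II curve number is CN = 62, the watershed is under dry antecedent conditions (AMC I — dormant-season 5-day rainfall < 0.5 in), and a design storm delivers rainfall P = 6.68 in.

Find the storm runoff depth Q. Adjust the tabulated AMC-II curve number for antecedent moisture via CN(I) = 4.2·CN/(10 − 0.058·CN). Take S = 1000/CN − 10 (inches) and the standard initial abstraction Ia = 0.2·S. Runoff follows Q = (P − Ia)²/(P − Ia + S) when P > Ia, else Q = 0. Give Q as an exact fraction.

Adjust CN=62 to AMC I: 4.2·62/(10 − 0.058·62) → (1302/5) ÷ (1601/250) = 65100/1601 ≈ 40.662
Retention S: 1000/CN − 10 with CN=40.662 → S = 9500/651 ≈ 14.593 in
Ia = 0.2·(9500/651) = 1900/651 in ≈ 2.919 in
P − Ia = 6.680 − 2.919 = 61217/16275 ≈ 3.761 in (> 0, runoff occurs)
Q = (61217/16275)²/((61217/16275) + 9500/651) = (3747521089/264875625)/(298717/16275) = 3747521089/4861619175 in ≈ 0.771 in

Q = 3747521089/4861619175 in ≈ 0.771 in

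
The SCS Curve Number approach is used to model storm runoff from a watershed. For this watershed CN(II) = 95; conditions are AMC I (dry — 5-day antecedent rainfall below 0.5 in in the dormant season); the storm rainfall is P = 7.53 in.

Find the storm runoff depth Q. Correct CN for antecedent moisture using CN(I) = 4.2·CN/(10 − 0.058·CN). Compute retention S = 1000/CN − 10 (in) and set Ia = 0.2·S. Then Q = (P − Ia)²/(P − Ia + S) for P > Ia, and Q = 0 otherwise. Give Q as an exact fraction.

Q = 84359459809/13583835300 in ≈ 6.210 in

CN(I) from CN(II)=95: (4.2·95)/(10 − 0.058·95) = 39900/449 ≈ 88.864
Retention S: 1000/CN − 10 with CN=88.864 → S = 500/399 ≈ 1.253 in
Initial abstraction Ia = S/5 = (500/399)/5 = 100/399 ≈ 0.251 in
Since P=7.530 > Ia=0.251: effective rainfall P−Ia = 290447/39900 in
Q: (290447/39900)² ÷ (340447/39900) = 84359459809/13583835300 in (≈ 6.210 in)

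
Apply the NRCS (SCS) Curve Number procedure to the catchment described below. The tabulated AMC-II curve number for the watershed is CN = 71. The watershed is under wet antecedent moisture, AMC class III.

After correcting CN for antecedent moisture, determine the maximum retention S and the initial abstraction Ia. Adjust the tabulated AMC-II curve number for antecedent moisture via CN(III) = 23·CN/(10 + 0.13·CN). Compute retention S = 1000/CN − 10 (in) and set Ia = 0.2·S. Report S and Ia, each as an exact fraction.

Adjust CN=71 to AMC III: 23·71/(10 + 0.13·71) → 1633 ÷ (1923/100) = 163300/1923 ≈ 84.919
S = 1000/(163300/1923) − 10 = 2900/1633 in ≈ 1.776 in
Ia = 0.2·(2900/1633) = 580/1633 in ≈ 0.355 in

S = 2900/1633 in ≈ 1.776 in; Ia = 580/1633 in ≈ 0.355 in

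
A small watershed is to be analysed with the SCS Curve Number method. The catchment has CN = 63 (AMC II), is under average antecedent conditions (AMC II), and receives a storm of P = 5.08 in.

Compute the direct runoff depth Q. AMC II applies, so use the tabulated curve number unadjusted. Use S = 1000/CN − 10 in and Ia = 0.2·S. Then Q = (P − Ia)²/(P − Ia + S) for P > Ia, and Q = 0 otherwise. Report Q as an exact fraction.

Q = 37834801/24256575 in ≈ 1.560 in

AMC II — tabulated CN = 63 applies directly.
Retention S: 1000/CN − 10 with CN=63.000 → S = 370/63 ≈ 5.873 in
Initial abstraction Ia = S/5 = (370/63)/5 = 74/63 ≈ 1.175 in
Since P=5.080 > Ia=1.175: effective rainfall P−Ia = 6151/1575 in
Runoff Q = (P−Ia)²/(P−Ia+S) = (3.905)²/(3.905+5.873) = 37834801/24256575 ≈ 1.560 in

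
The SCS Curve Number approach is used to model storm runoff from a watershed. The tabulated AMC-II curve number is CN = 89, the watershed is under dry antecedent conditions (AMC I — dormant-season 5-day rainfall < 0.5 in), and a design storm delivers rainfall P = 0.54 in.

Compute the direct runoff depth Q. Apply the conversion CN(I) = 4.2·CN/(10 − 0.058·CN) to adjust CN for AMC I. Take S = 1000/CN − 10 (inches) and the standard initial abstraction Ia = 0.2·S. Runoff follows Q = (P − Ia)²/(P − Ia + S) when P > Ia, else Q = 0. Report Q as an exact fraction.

Q = 0 in ≈ 0.000 in

Adjust CN=89 to AMC I: 4.2·89/(10 − 0.058·89) → (1869/5) ÷ (2419/500) = 186900/2419 ≈ 77.263
Retention S: 1000/CN − 10 with CN=77.263 → S = 5500/1869 ≈ 2.943 in
Ia = 0.2S: 0.2·2.943 = 0.589 in (exactly 1100/1869)
P = 0.540 ≤ Ia = 0.589 in: entire storm abstracted, Q = 0.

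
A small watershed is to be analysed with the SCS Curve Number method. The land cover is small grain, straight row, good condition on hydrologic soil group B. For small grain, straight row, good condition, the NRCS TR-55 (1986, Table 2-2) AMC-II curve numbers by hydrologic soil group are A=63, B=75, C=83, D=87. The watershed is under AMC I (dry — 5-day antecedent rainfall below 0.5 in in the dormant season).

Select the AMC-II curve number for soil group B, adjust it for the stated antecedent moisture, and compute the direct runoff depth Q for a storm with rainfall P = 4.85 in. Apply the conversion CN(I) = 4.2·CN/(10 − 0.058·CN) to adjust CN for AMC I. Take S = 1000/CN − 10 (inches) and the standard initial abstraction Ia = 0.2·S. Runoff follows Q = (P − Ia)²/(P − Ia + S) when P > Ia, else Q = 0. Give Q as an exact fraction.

NRCS table: small grain, straight row, good condition, soil group B → CN(II) = 75
CN(I) from CN(II)=75: (4.2·75)/(10 − 0.058·75) = 6300/113 ≈ 55.752
Retention S: 1000/CN − 10 with CN=55.752 → S = 500/63 ≈ 7.937 in
Ia = 0.2·(500/63) = 100/63 in ≈ 1.587 in
Excess rainfall: 4.850 − 1.587 = 3.263 in; P > Ia so Q > 0
Q: (4111/1260)² ÷ (14111/1260) = 16900321/17779860 in (≈ 0.951 in)

Q = 16900321/17779860 in ≈ 0.951 in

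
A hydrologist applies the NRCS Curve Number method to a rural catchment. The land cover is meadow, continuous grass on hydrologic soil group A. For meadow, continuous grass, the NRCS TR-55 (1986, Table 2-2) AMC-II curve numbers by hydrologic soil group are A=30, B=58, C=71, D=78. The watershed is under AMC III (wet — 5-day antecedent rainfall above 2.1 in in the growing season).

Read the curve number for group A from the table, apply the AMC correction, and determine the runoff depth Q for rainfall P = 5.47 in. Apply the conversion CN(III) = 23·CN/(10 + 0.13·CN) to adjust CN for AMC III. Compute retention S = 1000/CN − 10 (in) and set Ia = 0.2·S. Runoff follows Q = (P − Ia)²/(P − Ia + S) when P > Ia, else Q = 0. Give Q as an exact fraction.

NRCS table: meadow, continuous grass, soil group A → CN(II) = 30
Wet (AMC III): CN(III) = 23·30/(10 + 0.13·30) = 690/(139/10) = 6900/139 ≈ 49.640
S = 1000/(6900/139) − 10 = 700/69 in ≈ 10.145 in
Ia = 0.2·(700/69) = 140/69 in ≈ 2.029 in
Since P=5.470 > Ia=2.029: effective rainfall P−Ia = 23743/6900 in
Q = (23743/6900)²/((23743/6900) + 700/69) = (563730049/47610000)/(93743/6900) = 563730049/646826700 in ≈ 0.872 in

Q = 563730049/646826700 in ≈ 0.872 in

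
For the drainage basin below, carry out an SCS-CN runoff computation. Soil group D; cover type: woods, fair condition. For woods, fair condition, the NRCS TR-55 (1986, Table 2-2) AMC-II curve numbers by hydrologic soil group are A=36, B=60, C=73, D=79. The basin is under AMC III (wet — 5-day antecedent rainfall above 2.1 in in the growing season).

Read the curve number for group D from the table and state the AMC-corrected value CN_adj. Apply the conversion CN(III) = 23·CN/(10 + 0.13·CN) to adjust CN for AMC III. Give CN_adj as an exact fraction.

NRCS table: woods, fair condition, soil group D → CN(II) = 79
CN(III) from CN(II)=79: (23·79)/(10 + 0.13·79) = 181700/2027 ≈ 89.640

CN_adj = 181700/2027 ≈ 89.640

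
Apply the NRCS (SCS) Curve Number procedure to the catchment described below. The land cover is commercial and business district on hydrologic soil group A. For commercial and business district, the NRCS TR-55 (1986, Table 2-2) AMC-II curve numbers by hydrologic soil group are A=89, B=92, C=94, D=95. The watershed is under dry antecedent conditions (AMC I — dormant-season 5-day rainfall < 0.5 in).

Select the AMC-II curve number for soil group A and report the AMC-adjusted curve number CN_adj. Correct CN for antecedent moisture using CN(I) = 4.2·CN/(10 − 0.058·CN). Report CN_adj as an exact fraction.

NRCS table: commercial and business district, soil group A → CN(II) = 89
Adjust CN=89 to AMC I: 4.2·89/(10 − 0.058·89) → (1869/5) ÷ (2419/500) = 186900/2419 ≈ 77.263

CN_adj = 186900/2419 ≈ 77.263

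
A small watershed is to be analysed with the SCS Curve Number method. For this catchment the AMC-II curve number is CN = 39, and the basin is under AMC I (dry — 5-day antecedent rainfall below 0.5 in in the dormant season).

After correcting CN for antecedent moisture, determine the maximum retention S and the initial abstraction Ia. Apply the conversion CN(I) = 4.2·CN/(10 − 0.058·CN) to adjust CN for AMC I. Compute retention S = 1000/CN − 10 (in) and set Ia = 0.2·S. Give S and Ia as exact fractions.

S = 30500/819 in ≈ 37.241 in; Ia = 6100/819 in ≈ 7.448 in

CN(I) from CN(II)=39: (4.2·39)/(10 − 0.058·39) = 81900/3869 ≈ 21.168
S = 1000/(81900/3869) − 10 = 30500/819 in ≈ 37.241 in
Ia = 0.2S: 0.2·37.241 = 7.448 in (exactly 6100/819)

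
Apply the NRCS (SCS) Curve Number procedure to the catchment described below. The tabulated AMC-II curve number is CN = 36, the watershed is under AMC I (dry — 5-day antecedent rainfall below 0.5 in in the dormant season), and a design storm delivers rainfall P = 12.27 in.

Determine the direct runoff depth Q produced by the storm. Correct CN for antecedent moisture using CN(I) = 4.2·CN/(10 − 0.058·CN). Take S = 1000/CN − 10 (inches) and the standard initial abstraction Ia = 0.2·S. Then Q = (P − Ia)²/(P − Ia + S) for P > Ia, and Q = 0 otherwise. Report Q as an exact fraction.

Dry (AMC I): CN(I) = 4.2·36/(10 − 0.058·36) = (756/5)/(989/125) = 18900/989 ≈ 19.110
Retention S: 1000/CN − 10 with CN=19.110 → S = 8000/189 ≈ 42.328 in
Ia = 0.2·(8000/189) = 1600/189 in ≈ 8.466 in
P − Ia = 12.270 − 8.466 = 71903/18900 ≈ 3.804 in (> 0, runoff occurs)
Q: (71903/18900)² ÷ (871903/18900) = 5170041409/16478966700 in (≈ 0.314 in)

Q = 5170041409/16478966700 in ≈ 0.314 in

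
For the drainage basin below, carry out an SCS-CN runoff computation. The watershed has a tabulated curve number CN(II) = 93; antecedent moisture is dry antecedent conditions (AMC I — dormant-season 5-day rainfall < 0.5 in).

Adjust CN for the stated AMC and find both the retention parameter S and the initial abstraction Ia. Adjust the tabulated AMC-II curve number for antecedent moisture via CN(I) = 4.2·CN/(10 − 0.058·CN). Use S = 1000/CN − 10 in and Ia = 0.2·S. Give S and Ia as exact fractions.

S = 500/279 in ≈ 1.792 in; Ia = 100/279 in ≈ 0.358 in

CN(I) from CN(II)=93: (4.2·93)/(10 − 0.058·93) = 27900/329 ≈ 84.802
Max retention: S = 1000/(27900/329) − 10 = 500/279 in (≈ 1.792 in)
Initial abstraction Ia = S/5 = (500/279)/5 = 100/279 ≈ 0.358 in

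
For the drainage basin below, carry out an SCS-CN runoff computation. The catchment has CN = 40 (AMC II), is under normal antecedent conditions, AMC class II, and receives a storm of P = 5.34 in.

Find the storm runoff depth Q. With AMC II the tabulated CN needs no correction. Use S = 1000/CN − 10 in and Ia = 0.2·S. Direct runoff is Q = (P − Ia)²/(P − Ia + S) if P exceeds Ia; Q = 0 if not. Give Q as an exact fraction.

Average conditions: CN = 40 (no AMC adjustment).
S = 1000/40 − 10 = 15 in ≈ 15.000 in
Ia = 0.2·15 = 3 in ≈ 3.000 in
Excess rainfall: 5.340 − 3.000 = 2.340 in; P > Ia so Q > 0
Q = (117/50)²/((117/50) + 15) = (13689/2500)/(867/50) = 4563/14450 in ≈ 0.316 in

Q = 4563/14450 in ≈ 0.316 in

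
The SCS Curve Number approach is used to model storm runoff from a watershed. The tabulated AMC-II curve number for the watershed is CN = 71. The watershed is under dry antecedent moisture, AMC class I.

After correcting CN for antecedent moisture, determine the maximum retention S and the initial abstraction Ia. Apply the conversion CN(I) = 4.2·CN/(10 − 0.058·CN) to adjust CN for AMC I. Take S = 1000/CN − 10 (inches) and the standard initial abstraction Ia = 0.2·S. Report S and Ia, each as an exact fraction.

Dry (AMC I): CN(I) = 4.2·71/(10 − 0.058·71) = (1491/5)/(2941/500) = 149100/2941 ≈ 50.697
Max retention: S = 1000/(149100/2941) − 10 = 14500/1491 in (≈ 9.725 in)
Ia = 0.2S: 0.2·9.725 = 1.945 in (exactly 2900/1491)

S = 14500/1491 in ≈ 9.725 in; Ia = 2900/1491 in ≈ 1.945 in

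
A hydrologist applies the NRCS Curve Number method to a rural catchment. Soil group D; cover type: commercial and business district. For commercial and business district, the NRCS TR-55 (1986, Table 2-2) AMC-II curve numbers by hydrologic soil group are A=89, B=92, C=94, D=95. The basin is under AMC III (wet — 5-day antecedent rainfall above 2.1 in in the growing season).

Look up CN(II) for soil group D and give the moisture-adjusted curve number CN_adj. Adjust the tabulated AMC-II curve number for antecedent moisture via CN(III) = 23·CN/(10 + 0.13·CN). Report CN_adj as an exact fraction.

NRCS table: commercial and business district, soil group D → CN(II) = 95
CN(III) from CN(II)=95: (23·95)/(10 + 0.13·95) = 43700/447 ≈ 97.763

CN_adj = 43700/447 ≈ 97.763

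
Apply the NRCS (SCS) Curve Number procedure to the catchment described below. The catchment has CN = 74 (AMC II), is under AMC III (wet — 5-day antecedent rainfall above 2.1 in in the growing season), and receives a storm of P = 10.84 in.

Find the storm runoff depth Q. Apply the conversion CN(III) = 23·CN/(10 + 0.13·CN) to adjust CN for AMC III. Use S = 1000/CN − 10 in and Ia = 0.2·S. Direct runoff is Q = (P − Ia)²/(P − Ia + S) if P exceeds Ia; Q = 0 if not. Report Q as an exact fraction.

Q = 50230222641/5459611775 in ≈ 9.200 in

CN(III) from CN(II)=74: (23·74)/(10 + 0.13·74) = 85100/981 ≈ 86.748
S = 1000/(85100/981) − 10 = 1300/851 in ≈ 1.528 in
Initial abstraction Ia = S/5 = (1300/851)/5 = 260/851 ≈ 0.306 in
Since P=10.840 > Ia=0.306: effective rainfall P−Ia = 224121/21275 in
Q = (224121/21275)²/((224121/21275) + 1300/851) = (50230222641/452625625)/(256621/21275) = 50230222641/5459611775 in ≈ 9.200 in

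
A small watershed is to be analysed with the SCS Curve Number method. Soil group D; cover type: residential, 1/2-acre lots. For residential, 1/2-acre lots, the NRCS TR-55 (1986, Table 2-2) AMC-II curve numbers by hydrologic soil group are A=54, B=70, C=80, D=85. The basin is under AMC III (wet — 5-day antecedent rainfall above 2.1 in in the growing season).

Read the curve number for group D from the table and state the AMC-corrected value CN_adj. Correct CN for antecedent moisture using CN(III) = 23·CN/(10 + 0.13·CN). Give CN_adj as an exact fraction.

CN_adj = 39100/421 ≈ 92.874

NRCS table: residential, 1/2-acre lots, soil group D → CN(II) = 85
CN(III) from CN(II)=85: (23·85)/(10 + 0.13·85) = 39100/421 ≈ 92.874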